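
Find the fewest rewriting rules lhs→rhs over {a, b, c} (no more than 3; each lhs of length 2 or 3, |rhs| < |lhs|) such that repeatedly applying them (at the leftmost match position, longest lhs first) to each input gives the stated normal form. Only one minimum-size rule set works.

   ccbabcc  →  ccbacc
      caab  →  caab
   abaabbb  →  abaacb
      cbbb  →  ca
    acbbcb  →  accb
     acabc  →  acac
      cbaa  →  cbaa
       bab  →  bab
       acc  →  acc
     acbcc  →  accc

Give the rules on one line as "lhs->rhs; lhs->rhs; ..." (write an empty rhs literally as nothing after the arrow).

  | ccbabcc => ccbacc
  | caab
  | abaabbb => abaacb
  | cbbb => ca

abb->ac; bbb->a; bc->c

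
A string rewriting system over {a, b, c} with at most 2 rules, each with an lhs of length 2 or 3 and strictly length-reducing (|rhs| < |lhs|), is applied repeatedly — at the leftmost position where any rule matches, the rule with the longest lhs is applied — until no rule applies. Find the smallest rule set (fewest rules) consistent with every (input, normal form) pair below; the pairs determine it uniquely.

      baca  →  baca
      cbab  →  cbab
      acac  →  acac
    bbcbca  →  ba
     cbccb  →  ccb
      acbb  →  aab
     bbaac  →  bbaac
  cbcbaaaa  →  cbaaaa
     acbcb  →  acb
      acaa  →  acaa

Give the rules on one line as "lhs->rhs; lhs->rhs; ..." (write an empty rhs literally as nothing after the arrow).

  | baca
  | cbab
  | acac
  | bbcbca => bbca => ba

bc->; cbb->ab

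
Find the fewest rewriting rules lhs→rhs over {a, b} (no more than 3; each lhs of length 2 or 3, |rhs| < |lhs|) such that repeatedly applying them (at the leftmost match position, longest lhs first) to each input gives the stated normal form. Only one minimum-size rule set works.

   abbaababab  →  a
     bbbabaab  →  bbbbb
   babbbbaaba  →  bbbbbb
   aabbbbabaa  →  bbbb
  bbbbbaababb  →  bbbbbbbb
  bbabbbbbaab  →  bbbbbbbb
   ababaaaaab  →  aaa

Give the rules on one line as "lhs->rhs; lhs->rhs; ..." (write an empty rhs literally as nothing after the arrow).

aab->; ab->a; ba->b

  | abbaababab => abaababab => aaababab => aabab => ab => a
  | bbbabaab => bbbbaab => bbbbab => bbbbb
  | babbbbaaba => bbbbbaaba => bbbbbaba => bbbbbba => bbbbbb
  | aabbbbabaa => bbbabaa => bbbbaa => bbbba => bbbb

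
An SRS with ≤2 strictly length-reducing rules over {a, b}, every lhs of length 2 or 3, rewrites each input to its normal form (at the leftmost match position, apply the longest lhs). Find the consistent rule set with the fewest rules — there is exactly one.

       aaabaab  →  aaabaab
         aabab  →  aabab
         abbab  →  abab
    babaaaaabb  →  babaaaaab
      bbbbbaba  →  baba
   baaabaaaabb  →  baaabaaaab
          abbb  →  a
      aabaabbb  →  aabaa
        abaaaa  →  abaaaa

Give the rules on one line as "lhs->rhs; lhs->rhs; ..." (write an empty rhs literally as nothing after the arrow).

  | aaabaab
  | aabab
  | abbab => abab
  | babaaaaabb => babaaaaab

bb->b; bbb->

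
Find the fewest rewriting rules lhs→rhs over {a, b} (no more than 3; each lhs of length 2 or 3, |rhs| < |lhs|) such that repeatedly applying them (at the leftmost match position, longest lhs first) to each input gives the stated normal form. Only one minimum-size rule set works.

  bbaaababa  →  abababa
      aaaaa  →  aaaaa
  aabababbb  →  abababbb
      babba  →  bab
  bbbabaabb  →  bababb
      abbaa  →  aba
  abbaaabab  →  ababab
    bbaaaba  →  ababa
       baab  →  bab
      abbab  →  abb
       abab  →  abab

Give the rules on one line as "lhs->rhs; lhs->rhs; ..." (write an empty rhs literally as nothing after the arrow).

aab->ab; bba->ab

  | bbaaababa => abaababa => abababa
  | aaaaa
  | aabababbb => abababbb
  | babba => baab => bab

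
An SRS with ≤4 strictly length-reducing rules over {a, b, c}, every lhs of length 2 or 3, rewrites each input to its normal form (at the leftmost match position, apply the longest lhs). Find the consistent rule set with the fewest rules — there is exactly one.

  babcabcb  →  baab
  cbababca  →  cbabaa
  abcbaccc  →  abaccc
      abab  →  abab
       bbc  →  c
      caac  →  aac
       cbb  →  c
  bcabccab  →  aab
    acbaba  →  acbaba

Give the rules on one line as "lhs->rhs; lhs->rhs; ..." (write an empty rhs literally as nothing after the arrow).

bb->; bc->; ca->a

  | babcabcb => baabcb => baab
  | cbababca => cbabaa
  | abcbaccc => abaccc
  | abab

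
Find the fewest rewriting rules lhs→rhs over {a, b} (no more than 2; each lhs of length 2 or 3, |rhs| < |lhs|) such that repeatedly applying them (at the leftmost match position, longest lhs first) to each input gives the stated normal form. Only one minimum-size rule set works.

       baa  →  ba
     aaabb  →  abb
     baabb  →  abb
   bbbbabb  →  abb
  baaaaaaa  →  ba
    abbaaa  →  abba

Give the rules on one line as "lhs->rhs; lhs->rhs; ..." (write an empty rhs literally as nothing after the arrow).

  | baa => ba
  | aaabb => aabb => abb
  | baabb => babb => abb
  | bbbbabb => bbbabb => bbabb => babb => abb

aa->a; bab->ab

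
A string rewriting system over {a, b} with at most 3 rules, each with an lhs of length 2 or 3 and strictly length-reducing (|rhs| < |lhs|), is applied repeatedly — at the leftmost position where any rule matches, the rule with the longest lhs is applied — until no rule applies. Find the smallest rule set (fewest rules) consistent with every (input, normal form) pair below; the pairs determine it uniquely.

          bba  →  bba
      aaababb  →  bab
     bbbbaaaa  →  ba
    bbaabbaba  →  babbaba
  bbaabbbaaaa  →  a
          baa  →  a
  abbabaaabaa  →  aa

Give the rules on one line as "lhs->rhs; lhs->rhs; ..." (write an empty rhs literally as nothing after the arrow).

aab->ba; baa->a

  | bba
  | aaababb => abaabb => aabb => bab
  | bbbbaaaa => bbbaaa => bbaa => ba
  | bbaabbaba => babbaba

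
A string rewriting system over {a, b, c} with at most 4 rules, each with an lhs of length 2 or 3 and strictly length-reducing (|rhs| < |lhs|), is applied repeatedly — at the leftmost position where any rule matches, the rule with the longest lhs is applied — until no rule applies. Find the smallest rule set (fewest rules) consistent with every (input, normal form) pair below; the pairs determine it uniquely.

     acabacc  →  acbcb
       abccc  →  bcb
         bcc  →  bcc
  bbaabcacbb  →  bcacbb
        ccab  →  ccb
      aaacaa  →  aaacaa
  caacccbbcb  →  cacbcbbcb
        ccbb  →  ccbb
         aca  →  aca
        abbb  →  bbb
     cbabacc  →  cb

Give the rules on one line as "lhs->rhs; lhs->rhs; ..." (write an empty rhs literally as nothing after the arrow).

ab->b; acc->cb; bba->; ccc->cb

  | acabacc => acbacc => acbcb
  | abccc => bccc => bcb
  | bcc
  | bbaabcacbb => abcacbb => bcacbb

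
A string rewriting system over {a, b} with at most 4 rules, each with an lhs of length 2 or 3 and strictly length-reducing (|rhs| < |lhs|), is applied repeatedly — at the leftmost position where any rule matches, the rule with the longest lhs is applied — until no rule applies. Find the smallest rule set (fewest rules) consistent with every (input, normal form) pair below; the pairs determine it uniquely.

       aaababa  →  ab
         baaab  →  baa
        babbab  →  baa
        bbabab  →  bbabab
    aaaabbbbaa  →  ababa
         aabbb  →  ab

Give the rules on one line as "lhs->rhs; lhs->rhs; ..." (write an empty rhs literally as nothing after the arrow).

  | aaababa => abbaba => aaaba => abba => aaa => ab
  | baaab => babb => baa
  | babbab => baaab => babb => baa
  | bbabab

aaa->ab; aab->ab; abb->aa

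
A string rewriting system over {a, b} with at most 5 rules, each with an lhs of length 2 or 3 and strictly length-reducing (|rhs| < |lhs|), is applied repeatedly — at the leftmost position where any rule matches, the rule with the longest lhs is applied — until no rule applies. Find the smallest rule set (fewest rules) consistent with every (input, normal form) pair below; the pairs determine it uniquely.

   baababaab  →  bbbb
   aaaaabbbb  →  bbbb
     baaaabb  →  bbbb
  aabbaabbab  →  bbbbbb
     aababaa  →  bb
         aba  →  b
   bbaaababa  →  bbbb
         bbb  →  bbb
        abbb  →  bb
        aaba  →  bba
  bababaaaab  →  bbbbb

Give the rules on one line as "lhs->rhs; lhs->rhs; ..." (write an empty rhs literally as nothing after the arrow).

aa->b; aaa->ab; ab->; aba->aa

  | baababaab => bbbabaab => bbbaaab => bbbabb => bbbb
  | aaaaabbbb => abaabbbb => aaabbbb => abbbbb => bbbb
  | baaaabb => bababb => baabb => bbbb
  | aabbaabbab => bbbaabbab => bbbbbbab => bbbbbb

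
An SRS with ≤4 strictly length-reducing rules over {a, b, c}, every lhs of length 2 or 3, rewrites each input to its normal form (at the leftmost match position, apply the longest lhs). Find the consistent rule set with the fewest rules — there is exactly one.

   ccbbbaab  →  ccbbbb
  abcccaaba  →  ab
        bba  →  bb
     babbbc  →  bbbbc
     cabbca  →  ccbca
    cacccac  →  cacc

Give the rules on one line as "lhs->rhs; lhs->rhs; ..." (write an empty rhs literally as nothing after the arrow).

  | ccbbbaab => ccbbbab => ccbbbb
  | abcccaaba => abcaba => abcca => ab
  | bba => bb
  | babbbc => bbbbc

ba->b; cab->cc; cca->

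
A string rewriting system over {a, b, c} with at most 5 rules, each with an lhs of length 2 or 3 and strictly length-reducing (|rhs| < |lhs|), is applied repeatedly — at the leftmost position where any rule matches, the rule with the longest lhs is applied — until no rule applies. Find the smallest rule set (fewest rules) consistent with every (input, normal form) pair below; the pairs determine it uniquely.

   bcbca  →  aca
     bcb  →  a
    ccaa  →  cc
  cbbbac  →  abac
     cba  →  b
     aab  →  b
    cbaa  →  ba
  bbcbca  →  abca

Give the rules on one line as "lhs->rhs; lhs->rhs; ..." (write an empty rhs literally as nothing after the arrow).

  | bcbca => bbca => aca
  | bcb => bb => a
  | ccaa => cc
  | cbbbac => bbbac => abac

aa->; bb->a; cb->b; cba->b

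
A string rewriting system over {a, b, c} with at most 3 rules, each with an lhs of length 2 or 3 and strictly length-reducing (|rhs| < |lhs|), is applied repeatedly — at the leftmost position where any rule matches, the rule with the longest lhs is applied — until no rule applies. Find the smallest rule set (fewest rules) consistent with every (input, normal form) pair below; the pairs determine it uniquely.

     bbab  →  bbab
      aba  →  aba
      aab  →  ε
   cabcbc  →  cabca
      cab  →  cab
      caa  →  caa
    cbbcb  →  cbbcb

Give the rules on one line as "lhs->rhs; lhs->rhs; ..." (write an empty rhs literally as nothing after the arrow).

aab->; cbc->ca

  | bbab
  | aba
  | aab => ε
  | cabcbc => cabca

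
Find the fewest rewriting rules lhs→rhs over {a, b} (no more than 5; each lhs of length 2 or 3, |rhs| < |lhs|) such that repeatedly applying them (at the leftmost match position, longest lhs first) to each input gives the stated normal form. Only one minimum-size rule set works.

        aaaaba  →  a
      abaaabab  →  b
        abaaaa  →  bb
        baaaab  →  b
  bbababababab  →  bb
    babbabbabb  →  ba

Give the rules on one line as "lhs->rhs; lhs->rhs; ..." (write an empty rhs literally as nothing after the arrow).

  | aaaaba => baaba => bbba => a
  | abaaabab => aaabab => babab => bab => b
  | abaaaa => aaaa => baa => bb
  | baaaab => bbaab => bbbb => b

aa->b; ab->; abb->a; bbb->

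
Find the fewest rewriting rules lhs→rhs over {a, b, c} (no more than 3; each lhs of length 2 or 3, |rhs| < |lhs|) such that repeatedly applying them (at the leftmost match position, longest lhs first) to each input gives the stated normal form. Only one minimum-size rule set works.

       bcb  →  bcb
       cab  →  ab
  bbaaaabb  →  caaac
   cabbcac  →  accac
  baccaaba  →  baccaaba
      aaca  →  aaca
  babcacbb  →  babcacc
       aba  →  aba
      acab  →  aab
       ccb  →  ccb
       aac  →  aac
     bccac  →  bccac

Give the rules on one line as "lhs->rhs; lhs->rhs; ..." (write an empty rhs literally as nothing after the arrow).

  | bcb
  | cab => ab
  | bbaaaabb => caaabb => caaac
  | cabbcac => abbcac => accac

bb->c; bba->c; cab->ab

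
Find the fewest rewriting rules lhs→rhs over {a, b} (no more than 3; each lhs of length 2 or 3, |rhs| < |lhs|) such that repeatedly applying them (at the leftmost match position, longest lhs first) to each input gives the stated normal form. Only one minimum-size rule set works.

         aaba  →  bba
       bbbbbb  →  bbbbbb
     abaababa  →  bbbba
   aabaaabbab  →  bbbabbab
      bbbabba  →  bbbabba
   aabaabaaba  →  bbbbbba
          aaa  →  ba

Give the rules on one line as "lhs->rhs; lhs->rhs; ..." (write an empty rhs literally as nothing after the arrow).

aa->b; aba->ba

  | aaba => bba
  | bbbbbb
  | abaababa => baababa => bbbaba => bbbba
  | aabaaabbab => bbaaabbab => bbbabbab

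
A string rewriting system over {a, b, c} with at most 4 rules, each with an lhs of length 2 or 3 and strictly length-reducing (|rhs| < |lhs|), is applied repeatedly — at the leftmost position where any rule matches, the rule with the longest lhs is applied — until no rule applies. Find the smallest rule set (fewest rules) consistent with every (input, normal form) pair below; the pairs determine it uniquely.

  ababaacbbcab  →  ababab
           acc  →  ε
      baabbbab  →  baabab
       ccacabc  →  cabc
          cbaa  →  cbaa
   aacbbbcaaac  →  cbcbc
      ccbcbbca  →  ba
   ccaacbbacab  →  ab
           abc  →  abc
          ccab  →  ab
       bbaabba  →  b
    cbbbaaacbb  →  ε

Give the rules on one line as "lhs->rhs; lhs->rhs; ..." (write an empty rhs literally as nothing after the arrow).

  | ababaacbbcab => ababacbbcab => ababcbbcab => ababccab => ababab
  | acc => cc => ε
  | baabbbab => baabab
  | ccacabc => acabc => cabc

aaa->b; ac->c; bb->; cc->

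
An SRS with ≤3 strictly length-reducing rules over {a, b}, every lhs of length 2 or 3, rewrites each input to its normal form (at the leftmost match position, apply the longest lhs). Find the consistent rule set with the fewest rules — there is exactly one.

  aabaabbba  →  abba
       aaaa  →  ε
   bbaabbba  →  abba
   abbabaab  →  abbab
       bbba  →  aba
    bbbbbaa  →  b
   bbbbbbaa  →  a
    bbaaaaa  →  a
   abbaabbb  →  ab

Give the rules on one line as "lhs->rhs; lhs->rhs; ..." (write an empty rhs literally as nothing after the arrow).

aa->b; baa->; bbb->ab

  | aabaabbba => bbaabbba => bbbba => abba
  | aaaa => baa => ε
  | bbaabbba => bbbba => abba
  | abbabaab => abbab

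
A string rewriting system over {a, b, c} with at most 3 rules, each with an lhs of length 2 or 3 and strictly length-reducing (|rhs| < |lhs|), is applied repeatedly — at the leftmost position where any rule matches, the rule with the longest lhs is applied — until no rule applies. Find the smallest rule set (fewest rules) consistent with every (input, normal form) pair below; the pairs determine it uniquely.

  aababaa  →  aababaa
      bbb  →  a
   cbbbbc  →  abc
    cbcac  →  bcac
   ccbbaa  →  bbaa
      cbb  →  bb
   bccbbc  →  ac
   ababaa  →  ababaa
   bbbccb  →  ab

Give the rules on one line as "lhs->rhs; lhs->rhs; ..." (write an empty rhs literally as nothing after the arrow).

bbb->a; cb->b

  | aababaa
  | bbb => a
  | cbbbbc => bbbbc => abc
  | cbcac => bcac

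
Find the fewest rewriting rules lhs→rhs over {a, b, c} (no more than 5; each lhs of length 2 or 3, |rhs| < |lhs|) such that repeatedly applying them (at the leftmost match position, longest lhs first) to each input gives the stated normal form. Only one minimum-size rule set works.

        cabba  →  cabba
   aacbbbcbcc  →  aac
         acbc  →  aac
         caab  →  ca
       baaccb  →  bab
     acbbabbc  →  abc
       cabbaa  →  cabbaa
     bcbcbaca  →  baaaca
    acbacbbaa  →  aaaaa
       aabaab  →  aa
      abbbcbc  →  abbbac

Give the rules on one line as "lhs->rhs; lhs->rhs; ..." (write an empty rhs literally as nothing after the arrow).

aab->a; cb->a; cc->c; ccb->bb

  | cabba
  | aacbbbcbcc => aaabbcbcc => aabcbcc => acbcc => aacc => aac
  | acbc => aac
  | caab => ca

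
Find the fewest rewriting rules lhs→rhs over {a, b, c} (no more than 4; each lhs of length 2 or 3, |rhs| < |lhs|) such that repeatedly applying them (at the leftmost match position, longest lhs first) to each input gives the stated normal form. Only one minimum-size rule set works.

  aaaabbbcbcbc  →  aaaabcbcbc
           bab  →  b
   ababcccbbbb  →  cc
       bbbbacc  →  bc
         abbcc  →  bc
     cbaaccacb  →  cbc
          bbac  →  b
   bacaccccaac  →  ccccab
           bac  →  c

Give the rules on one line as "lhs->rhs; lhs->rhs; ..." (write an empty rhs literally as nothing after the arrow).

  | aaaabbbcbcbc => aaaabcbcbc
  | bab => b
  | ababcccbbbb => abcccbbbb => acccbbbb => bccbbbb => ccbbbb => ccbb => cc
  | bbbbacc => bbacc => acc => bc

ac->b; ba->; bb->; bcc->cc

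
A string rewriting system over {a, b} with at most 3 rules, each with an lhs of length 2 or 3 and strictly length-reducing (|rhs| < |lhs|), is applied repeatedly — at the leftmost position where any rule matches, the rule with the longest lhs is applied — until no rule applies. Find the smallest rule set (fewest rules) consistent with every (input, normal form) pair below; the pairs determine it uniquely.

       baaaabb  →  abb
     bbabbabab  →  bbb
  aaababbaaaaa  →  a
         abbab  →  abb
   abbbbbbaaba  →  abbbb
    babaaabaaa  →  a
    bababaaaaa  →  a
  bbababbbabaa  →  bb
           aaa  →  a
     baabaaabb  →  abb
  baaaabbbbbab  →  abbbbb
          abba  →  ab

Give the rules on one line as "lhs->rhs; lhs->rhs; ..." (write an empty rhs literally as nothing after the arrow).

  | baaaabb => aaabb => aabb => abb
  | bbabbabab => bbbabab => bbbab => bbb
  | aaababbaaaaa => aababbaaaaa => ababbaaaaa => abbaaaaa => abaaaa => aaaa => aaa => aa => a
  | abbab => abb

aa->a; ba->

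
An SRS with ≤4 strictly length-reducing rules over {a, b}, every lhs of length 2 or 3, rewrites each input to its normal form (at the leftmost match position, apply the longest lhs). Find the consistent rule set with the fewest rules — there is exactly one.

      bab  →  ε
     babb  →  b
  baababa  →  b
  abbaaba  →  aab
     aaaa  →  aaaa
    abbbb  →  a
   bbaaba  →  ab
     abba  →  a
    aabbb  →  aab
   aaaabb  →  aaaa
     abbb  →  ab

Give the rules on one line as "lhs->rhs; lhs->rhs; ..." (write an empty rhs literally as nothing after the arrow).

  | bab => bb => ε
  | babb => bbb => b
  | baababa => bababa => bbaba => ba => b
  | abbaaba => aaba => aab

ba->b; bb->; bba->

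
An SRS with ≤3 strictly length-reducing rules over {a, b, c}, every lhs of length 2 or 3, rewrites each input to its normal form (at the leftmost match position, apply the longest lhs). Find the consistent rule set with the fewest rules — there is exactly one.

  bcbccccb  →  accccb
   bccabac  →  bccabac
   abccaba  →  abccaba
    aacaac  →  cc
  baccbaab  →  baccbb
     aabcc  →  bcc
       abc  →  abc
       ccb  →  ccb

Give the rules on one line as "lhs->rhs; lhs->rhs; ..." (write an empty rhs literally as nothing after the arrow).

aa->; bcb->a

  | bcbccccb => accccb
  | bccabac
  | abccaba
  | aacaac => caac => cc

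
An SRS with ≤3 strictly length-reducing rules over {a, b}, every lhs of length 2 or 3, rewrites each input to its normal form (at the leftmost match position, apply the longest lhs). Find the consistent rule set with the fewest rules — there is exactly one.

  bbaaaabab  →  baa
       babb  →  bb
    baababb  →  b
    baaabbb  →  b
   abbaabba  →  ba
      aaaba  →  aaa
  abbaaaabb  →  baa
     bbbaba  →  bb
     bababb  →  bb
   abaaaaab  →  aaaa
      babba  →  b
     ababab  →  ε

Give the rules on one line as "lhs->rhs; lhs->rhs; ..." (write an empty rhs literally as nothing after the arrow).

  | bbaaaabab => baaabab => baaab => baa
  | babb => bb
  | baababb => baabb => bab => b
  | baaabbb => baabb => bab => b

ab->; bba->b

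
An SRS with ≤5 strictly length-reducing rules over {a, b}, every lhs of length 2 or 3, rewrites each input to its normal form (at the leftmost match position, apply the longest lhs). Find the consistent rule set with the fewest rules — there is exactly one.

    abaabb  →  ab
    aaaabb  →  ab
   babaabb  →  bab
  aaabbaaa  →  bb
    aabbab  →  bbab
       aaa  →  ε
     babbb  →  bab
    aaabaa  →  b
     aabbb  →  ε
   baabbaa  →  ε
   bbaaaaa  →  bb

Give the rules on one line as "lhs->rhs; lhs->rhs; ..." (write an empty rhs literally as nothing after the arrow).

aa->; aaa->; abb->ab; bbb->

  | abaabb => abbb => abb => ab
  | aaaabb => abb => ab
  | babaabb => babbb => babb => bab
  | aaabbaaa => bbaaa => bb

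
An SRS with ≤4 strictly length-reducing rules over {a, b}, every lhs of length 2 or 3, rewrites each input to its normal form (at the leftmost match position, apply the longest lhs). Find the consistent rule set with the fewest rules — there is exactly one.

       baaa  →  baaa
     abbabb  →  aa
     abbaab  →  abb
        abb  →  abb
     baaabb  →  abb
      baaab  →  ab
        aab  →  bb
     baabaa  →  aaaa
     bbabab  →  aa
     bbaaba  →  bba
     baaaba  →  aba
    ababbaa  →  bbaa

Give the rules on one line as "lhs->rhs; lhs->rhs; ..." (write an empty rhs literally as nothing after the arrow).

  | baaa
  | abbabb => abab => aa
  | abbaab => abbbb => aaab => abb
  | abb

aab->bb; bab->a; bbb->aa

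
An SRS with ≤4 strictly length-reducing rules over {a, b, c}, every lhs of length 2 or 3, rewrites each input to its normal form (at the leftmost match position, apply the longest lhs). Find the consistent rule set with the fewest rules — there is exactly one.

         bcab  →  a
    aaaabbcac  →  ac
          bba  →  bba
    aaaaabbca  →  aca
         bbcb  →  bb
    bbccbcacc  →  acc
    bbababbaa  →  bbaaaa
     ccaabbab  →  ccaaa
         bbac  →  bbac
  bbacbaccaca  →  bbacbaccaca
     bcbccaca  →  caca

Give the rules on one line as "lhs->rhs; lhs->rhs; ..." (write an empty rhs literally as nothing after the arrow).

  | bcab => ab => a
  | aaaabbcac => aaaabcac => aaaacac => aabcac => aacac => bcac => ac
  | bba
  | aaaaabbca => aaaaabca => aaaaaca => aaabca => aaaca => abca => aca

aac->bc; ab->a; bc->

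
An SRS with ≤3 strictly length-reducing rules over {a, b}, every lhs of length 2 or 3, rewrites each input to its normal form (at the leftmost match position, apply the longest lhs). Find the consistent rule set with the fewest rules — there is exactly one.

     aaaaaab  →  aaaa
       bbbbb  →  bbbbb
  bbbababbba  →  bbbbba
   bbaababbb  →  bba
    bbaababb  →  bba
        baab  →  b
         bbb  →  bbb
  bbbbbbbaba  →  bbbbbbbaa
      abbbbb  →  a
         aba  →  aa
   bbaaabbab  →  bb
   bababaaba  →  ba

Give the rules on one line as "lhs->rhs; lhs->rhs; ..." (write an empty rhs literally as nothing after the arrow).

aab->; ab->a

  | aaaaaab => aaaa
  | bbbbb
  | bbbababbba => bbbaabbba => bbbbba
  | bbaababbb => bbabbb => bbabb => bbab => bba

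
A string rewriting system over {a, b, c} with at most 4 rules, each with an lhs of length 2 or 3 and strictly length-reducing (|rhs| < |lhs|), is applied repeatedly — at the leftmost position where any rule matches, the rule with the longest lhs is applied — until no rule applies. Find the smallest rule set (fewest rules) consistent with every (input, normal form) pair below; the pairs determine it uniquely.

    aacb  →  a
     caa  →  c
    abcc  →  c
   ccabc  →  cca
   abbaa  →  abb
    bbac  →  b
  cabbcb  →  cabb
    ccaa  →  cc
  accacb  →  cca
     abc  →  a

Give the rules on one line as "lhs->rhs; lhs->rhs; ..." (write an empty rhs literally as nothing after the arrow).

aa->; ac->c; bc->; cb->a

  | aacb => cb => a
  | caa => c
  | abcc => ac => c
  | ccabc => cca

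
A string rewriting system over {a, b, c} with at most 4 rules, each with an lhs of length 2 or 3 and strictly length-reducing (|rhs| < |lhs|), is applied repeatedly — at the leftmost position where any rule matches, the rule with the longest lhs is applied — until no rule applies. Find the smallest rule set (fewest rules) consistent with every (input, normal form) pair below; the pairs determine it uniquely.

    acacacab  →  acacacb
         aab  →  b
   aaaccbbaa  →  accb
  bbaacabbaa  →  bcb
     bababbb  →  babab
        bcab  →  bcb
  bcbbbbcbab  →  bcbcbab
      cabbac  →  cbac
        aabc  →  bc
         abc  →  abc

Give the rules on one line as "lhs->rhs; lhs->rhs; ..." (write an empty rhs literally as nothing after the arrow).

  | acacacab => acacacb
  | aab => b
  | aaaccbbaa => accbbaa => accbaa => accb
  | bbaacabbaa => baacabbaa => bcabbaa => bcbbaa => bcbaa => bcb

aa->; bb->b; cab->cb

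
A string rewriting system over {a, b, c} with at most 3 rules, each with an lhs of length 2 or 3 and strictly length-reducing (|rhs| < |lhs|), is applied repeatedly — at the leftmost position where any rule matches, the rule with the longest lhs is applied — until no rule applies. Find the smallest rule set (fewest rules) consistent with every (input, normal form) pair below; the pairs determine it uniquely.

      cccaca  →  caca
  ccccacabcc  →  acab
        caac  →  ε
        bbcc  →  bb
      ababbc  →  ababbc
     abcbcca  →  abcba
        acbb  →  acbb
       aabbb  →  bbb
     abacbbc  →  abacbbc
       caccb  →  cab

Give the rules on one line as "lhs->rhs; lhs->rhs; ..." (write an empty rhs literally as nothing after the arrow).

aa->; cc->

  | cccaca => caca
  | ccccacabcc => ccacabcc => acabcc => acab
  | caac => cc => ε
  | bbcc => bb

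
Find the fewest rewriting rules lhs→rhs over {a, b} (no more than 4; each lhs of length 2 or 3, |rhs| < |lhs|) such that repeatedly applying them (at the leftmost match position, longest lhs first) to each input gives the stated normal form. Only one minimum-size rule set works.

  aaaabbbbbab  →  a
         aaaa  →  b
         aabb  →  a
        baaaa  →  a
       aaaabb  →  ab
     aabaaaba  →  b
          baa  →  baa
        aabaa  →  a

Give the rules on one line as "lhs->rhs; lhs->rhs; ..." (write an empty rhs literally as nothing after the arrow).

  | aaaabbbbbab => bbabbbbbab => bbbbbbab => abbbbab => aabbab => aabb => aaa => bb => a
  | aaaa => bba => b
  | aabb => aaa => bb => a
  | baaaa => bbba => aba => a

aaa->bb; aba->a; bb->a; bba->b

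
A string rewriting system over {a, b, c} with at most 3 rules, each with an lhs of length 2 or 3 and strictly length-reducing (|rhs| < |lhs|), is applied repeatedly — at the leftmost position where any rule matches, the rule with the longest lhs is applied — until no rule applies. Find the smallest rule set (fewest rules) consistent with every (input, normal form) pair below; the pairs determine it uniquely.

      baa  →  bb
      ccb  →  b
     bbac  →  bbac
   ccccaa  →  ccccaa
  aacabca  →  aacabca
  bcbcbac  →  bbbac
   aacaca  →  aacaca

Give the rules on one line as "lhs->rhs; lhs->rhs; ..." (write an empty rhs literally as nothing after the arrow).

  | baa => bb
  | ccb => cb => b
  | bbac
  | ccccaa

baa->bb; cb->b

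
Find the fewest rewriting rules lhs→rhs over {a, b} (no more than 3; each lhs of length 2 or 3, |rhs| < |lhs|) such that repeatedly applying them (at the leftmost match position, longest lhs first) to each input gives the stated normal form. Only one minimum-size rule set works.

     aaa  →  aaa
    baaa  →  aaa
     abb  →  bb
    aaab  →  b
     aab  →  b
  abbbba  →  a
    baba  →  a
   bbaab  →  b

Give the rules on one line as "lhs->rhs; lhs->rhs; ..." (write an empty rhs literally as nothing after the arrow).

ab->b; ba->a

  | aaa
  | baaa => aaa
  | abb => bb
  | aaab => aab => ab => b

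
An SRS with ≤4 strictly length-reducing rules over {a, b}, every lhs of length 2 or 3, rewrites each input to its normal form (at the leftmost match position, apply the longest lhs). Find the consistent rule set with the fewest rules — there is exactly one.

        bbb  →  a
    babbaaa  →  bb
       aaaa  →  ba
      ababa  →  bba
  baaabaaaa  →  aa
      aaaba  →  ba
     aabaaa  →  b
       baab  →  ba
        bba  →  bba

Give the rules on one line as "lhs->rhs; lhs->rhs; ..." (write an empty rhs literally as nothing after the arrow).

  | bbb => a
  | babbaaa => bbaaa => bbab => bb
  | aaaa => aba => ba
  | ababa => baba => bba

aaa->ab; ab->; aba->ba; bbb->a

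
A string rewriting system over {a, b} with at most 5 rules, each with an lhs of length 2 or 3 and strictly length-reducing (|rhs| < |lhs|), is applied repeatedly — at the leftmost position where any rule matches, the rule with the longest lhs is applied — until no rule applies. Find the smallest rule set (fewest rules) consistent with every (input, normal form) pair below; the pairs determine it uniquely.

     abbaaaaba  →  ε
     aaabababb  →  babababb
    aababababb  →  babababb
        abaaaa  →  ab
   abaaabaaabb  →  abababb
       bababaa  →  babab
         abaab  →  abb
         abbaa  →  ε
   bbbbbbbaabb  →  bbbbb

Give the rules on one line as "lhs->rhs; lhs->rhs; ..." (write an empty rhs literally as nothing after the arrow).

  | abbaaaaba => aaaaba => baaba => bba => ε
  | aaabababb => babababb
  | aababababb => babababb
  | abaaaa => abaa => ab

aa->; aaa->ba; baa->b; bba->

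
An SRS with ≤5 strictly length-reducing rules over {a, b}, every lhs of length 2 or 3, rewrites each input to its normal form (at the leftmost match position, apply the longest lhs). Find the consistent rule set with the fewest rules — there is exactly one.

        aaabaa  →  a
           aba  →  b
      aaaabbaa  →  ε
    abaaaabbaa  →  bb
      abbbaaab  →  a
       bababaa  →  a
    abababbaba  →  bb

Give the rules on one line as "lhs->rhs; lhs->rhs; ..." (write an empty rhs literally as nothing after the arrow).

  | aaabaa => babaa => baa => ab => a
  | aba => aa => b
  | aaaabbaa => baabbaa => abbbaa => abbaa => abaa => aaa => ba => ε
  | abaaaabbaa => aaaaabbaa => baaabbaa => ababbaa => aabbaa => bbbaa => bbab => bb

aa->b; ab->a; ba->; baa->ab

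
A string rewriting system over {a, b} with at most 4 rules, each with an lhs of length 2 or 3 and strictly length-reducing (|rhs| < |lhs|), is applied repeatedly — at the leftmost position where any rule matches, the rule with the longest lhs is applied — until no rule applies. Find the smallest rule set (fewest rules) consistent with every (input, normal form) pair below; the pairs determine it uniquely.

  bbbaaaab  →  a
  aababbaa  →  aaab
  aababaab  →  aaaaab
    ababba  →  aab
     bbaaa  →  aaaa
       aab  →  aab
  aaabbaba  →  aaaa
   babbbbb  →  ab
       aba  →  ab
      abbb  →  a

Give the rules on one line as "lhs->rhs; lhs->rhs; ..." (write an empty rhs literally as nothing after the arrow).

  | bbbaaaab => baaaaab => baaaab => baaab => baab => bab => a
  | aababbaa => aaabaa => aaaba => aaab
  | aababaab => aaaaab
  | ababba => aaba => aab

abb->ba; ba->b; bab->a; bba->aa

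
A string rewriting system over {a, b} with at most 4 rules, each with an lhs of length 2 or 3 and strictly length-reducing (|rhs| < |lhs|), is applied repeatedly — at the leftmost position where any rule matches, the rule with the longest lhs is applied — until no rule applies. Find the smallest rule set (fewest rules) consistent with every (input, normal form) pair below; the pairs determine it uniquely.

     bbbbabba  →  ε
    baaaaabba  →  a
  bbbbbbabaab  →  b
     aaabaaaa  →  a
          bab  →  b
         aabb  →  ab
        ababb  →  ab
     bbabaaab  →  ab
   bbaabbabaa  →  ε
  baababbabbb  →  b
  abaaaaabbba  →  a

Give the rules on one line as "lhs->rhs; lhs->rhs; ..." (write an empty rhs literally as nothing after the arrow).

  | bbbbabba => bbbabba => bbabba => babba => bba => ba => ε
  | baaaaabba => aaabba => aabba => abba => aba => a
  | bbbbbbabaab => bbbbbabaab => bbbbabaab => bbbabaab => bbabaab => babaab => baab => b
  | aaabaaaa => aabaaaa => abaaaa => aaa => aa => a

aa->a; ba->; baa->; bb->b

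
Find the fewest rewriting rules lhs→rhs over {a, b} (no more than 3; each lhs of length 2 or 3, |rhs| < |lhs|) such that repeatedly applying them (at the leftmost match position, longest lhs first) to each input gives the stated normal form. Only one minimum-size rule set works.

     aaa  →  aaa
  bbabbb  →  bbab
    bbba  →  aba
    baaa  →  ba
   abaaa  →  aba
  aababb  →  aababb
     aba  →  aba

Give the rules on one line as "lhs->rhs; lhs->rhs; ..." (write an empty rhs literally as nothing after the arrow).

  | aaa
  | bbabbb => bbaab => bbab
  | bbba => aba
  | baaa => baa => ba

baa->ba; bbb->ab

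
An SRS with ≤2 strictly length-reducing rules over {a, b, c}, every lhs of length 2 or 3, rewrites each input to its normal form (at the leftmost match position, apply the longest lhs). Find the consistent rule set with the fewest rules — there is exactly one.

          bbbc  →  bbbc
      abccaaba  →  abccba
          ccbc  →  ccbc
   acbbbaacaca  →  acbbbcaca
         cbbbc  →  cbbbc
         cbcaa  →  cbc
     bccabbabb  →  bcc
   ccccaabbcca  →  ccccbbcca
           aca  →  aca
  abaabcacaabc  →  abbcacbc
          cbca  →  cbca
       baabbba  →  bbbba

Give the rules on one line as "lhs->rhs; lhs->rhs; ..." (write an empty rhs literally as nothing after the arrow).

  | bbbc
  | abccaaba => abccba
  | ccbc
  | acbbbaacaca => acbbbcaca

aa->; bab->a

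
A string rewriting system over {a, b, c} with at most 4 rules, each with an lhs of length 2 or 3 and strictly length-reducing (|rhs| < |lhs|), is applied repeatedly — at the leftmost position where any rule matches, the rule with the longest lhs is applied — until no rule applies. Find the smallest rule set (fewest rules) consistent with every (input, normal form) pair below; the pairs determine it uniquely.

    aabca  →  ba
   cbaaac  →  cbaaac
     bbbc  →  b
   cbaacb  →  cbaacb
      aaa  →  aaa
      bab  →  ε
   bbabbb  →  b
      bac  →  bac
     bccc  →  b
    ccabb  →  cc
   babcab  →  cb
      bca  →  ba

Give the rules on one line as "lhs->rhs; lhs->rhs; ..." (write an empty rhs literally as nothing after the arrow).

  | aabca => abca => bca => ba
  | cbaaac
  | bbbc => bc => b
  | cbaacb

ab->b; bb->; bc->b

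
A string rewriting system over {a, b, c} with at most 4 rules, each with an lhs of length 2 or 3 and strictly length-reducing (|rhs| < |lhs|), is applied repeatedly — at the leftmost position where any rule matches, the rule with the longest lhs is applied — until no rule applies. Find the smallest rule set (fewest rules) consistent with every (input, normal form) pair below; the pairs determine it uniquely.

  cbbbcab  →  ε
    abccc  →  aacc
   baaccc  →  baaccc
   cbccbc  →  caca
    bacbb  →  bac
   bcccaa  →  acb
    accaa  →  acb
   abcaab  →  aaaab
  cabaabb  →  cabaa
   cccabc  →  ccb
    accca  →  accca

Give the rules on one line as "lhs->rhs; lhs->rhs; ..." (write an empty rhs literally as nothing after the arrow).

  | cbbbcab => cbcab => caab => bb => ε
  | abccc => aacc
  | baaccc
  | cbccbc => cacbc => caca

bb->; bc->a; caa->b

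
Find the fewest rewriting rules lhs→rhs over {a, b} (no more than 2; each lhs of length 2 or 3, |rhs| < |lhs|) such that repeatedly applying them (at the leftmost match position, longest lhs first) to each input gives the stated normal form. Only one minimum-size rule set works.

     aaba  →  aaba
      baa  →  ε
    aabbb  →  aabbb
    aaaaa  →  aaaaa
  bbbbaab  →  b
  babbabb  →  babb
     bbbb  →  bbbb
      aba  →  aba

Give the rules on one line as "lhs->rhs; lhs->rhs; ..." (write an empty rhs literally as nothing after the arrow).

baa->; bba->

  | aaba
  | baa => ε
  | aabbb
  | aaaaa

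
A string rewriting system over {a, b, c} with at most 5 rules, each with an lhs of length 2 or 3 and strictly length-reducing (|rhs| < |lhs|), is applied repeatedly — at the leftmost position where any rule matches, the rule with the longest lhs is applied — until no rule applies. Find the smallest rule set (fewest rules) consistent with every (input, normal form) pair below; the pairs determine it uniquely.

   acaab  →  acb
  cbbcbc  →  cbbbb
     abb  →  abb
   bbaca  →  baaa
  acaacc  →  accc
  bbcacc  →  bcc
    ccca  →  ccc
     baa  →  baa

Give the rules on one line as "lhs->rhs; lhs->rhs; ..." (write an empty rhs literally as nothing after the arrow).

  | acaab => acab => acb
  | cbbcbc => cbbbb
  | abb
  | bbaca => baaa

bac->aa; bca->; ca->c; cbc->bb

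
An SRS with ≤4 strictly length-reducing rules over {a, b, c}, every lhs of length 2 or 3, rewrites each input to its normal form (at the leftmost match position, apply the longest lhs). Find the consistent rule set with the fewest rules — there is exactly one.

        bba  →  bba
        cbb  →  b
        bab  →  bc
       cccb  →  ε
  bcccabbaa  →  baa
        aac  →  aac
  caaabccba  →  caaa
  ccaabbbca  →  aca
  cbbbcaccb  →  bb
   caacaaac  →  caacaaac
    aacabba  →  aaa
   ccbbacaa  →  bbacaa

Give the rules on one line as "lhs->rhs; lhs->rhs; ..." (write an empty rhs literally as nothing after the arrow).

  | bba
  | cbb => b
  | bab => bc
  | cccb => cb => ε

ab->c; abb->c; cb->; cc->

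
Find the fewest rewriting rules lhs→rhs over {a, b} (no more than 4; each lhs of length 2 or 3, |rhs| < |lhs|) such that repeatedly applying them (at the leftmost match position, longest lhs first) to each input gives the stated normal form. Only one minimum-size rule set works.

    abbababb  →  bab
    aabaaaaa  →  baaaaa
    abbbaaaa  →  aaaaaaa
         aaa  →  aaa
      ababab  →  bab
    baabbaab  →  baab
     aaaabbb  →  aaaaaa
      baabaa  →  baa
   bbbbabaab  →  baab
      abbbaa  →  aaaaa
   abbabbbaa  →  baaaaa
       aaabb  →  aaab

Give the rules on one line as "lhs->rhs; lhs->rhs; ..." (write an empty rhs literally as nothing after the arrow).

aba->ba; bb->b; bbb->aa

  | abbababb => abababb => bababb => bbabb => babb => bab
  | aabaaaaa => abaaaaa => baaaaa
  | abbbaaaa => aaaaaaa
  | aaa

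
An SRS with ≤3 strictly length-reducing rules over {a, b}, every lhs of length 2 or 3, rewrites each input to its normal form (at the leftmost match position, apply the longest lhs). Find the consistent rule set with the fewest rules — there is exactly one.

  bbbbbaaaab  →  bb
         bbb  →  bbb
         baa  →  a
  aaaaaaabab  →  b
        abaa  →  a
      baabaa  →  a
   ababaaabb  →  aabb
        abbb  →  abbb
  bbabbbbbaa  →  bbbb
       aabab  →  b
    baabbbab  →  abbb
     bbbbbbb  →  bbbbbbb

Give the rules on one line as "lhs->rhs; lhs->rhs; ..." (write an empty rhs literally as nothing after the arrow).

  | bbbbbaaaab => bbbbaaab => bbbaab => bbab => bb
  | bbb
  | baa => a
  | aaaaaaabab => aaaaaabab => aaaaabab => aaaabab => aaabab => aabab => abab => bab => b

aba->ba; ba->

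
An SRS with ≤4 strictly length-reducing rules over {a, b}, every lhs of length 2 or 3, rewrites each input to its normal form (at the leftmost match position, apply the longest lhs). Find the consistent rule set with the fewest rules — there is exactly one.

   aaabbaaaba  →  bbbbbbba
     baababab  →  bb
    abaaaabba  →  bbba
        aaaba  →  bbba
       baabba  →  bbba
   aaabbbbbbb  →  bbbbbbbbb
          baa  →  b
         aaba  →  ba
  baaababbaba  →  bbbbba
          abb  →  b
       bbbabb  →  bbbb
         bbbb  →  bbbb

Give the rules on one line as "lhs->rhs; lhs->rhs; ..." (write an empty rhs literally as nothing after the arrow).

  | aaabbaaaba => bbbbaaaba => bbbbbbba
  | baababab => bbabab => bbab => bb
  | abaaaabba => aaaabba => bbabba => bbba
  | aaaba => bbba

aa->; aaa->bb; ab->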